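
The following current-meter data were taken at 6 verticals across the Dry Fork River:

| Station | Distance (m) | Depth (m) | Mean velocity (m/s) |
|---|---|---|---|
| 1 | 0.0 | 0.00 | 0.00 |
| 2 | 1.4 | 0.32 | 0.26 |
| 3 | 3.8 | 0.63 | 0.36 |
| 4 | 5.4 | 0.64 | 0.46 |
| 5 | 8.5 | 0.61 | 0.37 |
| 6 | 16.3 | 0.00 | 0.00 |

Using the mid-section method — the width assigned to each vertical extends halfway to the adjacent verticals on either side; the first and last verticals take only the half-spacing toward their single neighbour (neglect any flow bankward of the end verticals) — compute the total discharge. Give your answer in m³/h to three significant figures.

w_2 = (3.8 − 0.0)/2 = 1.9 m; q_2 = 0.26 × 0.32 × 1.9 = 0.1581 m³/s
w_3 = (5.4 − 1.4)/2 = 2 m; q_3 = 0.36 × 0.63 × 2 = 0.4536 m³/s
w_4 = (8.5 − 3.8)/2 = 2.35 m; q_4 = 0.46 × 0.64 × 2.35 = 0.6918 m³/s
w_5 = (16.3 − 5.4)/2 = 5.45 m; q_5 = 0.37 × 0.61 × 5.45 = 1.230 m³/s
Stations 1, 6 contribute zero (depth or velocity is 0).
Q = Σ qᵢ = 2.534 m³/s
= 2.534 × 3600 = 9121 m³/h

9120 m³/h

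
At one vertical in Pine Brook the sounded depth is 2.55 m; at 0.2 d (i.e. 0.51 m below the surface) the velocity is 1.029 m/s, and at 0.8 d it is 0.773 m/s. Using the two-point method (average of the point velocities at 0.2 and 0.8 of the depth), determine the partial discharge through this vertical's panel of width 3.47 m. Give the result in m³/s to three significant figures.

7.97 m³/s

v̄ = (1.029 + 0.773) / 2 = 0.9010 m/s
q = v̄ × d × w = 0.9010 × 2.55 × 3.47 = 7.972 m³/s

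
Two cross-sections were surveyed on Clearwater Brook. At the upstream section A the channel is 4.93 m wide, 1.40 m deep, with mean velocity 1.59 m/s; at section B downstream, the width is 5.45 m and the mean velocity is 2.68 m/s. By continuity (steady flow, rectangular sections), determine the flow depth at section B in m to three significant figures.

Q = A₁V₁ = (4.93×1.40) × 1.59 = 10.97 m³/s
d₂ = Q/(b₂ V₂) = 10.97/(5.45×2.68) = 0.7513 m

0.751 m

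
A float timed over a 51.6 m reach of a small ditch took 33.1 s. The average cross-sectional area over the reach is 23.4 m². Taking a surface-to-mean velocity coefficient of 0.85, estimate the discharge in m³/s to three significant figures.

31.0 m³/s

v_surface = L / t̄ = 51.6 / 33.1 = 1.559 m/s
v_mean = 0.85 × 1.559 = 1.325 m/s
Q = A × v_mean = 23.4 × 1.325 = 31.01 m³/s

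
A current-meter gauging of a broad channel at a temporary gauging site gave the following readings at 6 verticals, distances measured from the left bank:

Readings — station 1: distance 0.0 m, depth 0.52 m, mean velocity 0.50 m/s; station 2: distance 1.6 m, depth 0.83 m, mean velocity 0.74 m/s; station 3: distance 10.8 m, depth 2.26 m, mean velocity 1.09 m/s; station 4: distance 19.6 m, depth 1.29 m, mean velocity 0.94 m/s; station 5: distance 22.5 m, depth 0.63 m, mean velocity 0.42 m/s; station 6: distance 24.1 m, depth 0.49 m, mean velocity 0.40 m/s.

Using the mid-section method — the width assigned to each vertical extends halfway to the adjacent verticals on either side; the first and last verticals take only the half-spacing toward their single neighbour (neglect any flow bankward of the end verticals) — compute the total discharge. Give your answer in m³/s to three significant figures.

33.5 m³/s

w_1 = (1.6 − 0.0)/2 = 0.8 m; q_1 = 0.50 × 0.52 × 0.8 = 0.2080 m³/s
w_2 = (10.8 − 0.0)/2 = 5.4 m; q_2 = 0.74 × 0.83 × 5.4 = 3.317 m³/s
w_3 = (19.6 − 1.6)/2 = 9 m; q_3 = 1.09 × 2.26 × 9 = 22.17 m³/s
w_4 = (22.5 − 10.8)/2 = 5.85 m; q_4 = 0.94 × 1.29 × 5.85 = 7.094 m³/s
w_5 = (24.1 − 19.6)/2 = 2.25 m; q_5 = 0.42 × 0.63 × 2.25 = 0.5954 m³/s
w_6 = (24.1 − 22.5)/2 = 0.8 m; q_6 = 0.40 × 0.49 × 0.8 = 0.1568 m³/s
Q = Σ qᵢ = 33.54 m³/s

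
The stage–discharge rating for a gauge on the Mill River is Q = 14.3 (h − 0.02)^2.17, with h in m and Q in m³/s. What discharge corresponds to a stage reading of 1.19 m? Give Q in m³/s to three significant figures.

Q = 14.3 × (1.19 − 0.02)^2.17 = 14.3 × 1.17^2.17 = 20.10 m³/s

20.1 m³/s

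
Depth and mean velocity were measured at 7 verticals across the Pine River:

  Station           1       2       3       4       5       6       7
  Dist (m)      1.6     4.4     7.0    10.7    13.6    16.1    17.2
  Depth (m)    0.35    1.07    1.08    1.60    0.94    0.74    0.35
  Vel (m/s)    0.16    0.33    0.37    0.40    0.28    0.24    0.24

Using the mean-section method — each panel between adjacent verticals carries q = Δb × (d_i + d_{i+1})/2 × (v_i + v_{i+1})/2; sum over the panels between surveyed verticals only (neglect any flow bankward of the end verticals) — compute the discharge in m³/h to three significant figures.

Panel 1-2: Δb = 2.8 m, d̄ = (0.35+1.07)/2 = 0.71, v̄ = (0.16+0.33)/2 = 0.245 → q = 2.8×0.71×0.245 = 0.4871 m³/s
Panel 2-3: Δb = 2.6 m, d̄ = (1.07+1.08)/2 = 1.075, v̄ = (0.33+0.37)/2 = 0.35 → q = 2.6×1.075×0.35 = 0.9783 m³/s
Panel 3-4: Δb = 3.7 m, d̄ = (1.08+1.60)/2 = 1.34, v̄ = (0.37+0.40)/2 = 0.385 → q = 3.7×1.34×0.385 = 1.909 m³/s
Panel 4-5: Δb = 2.9 m, d̄ = (1.60+0.94)/2 = 1.27, v̄ = (0.40+0.28)/2 = 0.34 → q = 2.9×1.27×0.34 = 1.252 m³/s
Panel 5-6: Δb = 2.5 m, d̄ = (0.94+0.74)/2 = 0.84, v̄ = (0.28+0.24)/2 = 0.26 → q = 2.5×0.84×0.26 = 0.5460 m³/s
Panel 6-7: Δb = 1.1 m, d̄ = (0.74+0.35)/2 = 0.545, v̄ = (0.24+0.24)/2 = 0.24 → q = 1.1×0.545×0.24 = 0.1439 m³/s
Q = Σ q = 5.316 m³/s
= 5.316 × 3600 = 19140 m³/h

19100 m³/h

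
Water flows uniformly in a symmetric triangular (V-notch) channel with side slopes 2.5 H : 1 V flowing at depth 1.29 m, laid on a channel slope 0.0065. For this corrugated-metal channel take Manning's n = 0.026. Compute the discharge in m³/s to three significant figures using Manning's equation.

9.17 m³/s

A = z·y² = 2.5×1.29² = 4.160 m²
P = 2y√(1+z²) = 2×1.29×√(1+2.5²) = 6.947 m
R = A/P = 4.160/6.947 = 0.5989 m
Q = (1/n)·A·R^(2/3)·S^(1/2) = (1/0.026) × 4.160 × 0.5989^(2/3) × 0.0065^(1/2) = 9.166 m³/s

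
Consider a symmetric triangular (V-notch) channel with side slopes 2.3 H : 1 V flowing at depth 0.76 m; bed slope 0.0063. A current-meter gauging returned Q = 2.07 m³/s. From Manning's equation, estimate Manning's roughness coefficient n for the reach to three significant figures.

A = z·y² = 2.3×0.76² = 1.328 m²
P = 2y√(1+z²) = 2×0.76×√(1+2.3²) = 3.812 m
R = A/P = 1.328/3.812 = 0.3485 m
n = (1/Q)·A·R^(2/3)·S^(1/2) = (1/2.07) × 1.328 × 0.4952 × 0.07937 = 0.02523

0.0252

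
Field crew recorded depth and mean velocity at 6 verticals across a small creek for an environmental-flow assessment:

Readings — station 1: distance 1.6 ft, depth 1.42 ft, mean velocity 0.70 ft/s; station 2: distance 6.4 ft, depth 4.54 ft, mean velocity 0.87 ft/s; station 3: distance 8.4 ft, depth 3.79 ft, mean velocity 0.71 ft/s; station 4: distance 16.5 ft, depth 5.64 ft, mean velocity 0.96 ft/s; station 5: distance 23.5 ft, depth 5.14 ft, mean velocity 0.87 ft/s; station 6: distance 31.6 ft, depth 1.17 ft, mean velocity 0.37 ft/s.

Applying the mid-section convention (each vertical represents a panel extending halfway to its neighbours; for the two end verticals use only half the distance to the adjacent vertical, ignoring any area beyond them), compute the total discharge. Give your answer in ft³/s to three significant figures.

106 ft³/s

w_1 = (6.4 − 1.6)/2 = 2.4 ft; q_1 = 0.70 × 1.42 × 2.4 = 2.386 ft³/s
w_2 = (8.4 − 1.6)/2 = 3.4 ft; q_2 = 0.87 × 4.54 × 3.4 = 13.43 ft³/s
w_3 = (16.5 − 6.4)/2 = 5.05 ft; q_3 = 0.71 × 3.79 × 5.05 = 13.59 ft³/s
w_4 = (23.5 − 8.4)/2 = 7.55 ft; q_4 = 0.96 × 5.64 × 7.55 = 40.88 ft³/s
w_5 = (31.6 − 16.5)/2 = 7.55 ft; q_5 = 0.87 × 5.14 × 7.55 = 33.76 ft³/s
w_6 = (31.6 − 23.5)/2 = 4.05 ft; q_6 = 0.37 × 1.17 × 4.05 = 1.753 ft³/s
Q = Σ qᵢ = 105.8 ft³/s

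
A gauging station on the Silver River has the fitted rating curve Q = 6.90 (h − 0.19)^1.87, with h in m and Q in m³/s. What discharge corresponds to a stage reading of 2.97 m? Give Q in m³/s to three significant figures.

Q = 6.90 × (2.97 − 0.19)^1.87 = 6.90 × 2.78^1.87 = 46.69 m³/s

46.7 m³/s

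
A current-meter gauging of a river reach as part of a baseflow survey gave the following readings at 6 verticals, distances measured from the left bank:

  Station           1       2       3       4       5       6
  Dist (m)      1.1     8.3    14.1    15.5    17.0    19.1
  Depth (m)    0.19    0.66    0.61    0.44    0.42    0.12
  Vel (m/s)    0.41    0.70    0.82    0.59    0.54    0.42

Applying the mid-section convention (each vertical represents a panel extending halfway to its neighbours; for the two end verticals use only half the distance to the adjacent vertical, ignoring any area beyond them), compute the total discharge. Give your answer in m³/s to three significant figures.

w_1 = (8.3 − 1.1)/2 = 3.6 m; q_1 = 0.41 × 0.19 × 3.6 = 0.2804 m³/s
w_2 = (14.1 − 1.1)/2 = 6.5 m; q_2 = 0.70 × 0.66 × 6.5 = 3.003 m³/s
w_3 = (15.5 − 8.3)/2 = 3.6 m; q_3 = 0.82 × 0.61 × 3.6 = 1.801 m³/s
w_4 = (17.0 − 14.1)/2 = 1.45 m; q_4 = 0.59 × 0.44 × 1.45 = 0.3764 m³/s
w_5 = (19.1 − 15.5)/2 = 1.8 m; q_5 = 0.54 × 0.42 × 1.8 = 0.4082 m³/s
w_6 = (19.1 − 17.0)/2 = 1.05 m; q_6 = 0.42 × 0.12 × 1.05 = 0.05292 m³/s
Q = Σ qᵢ = 5.922 m³/s

5.92 m³/s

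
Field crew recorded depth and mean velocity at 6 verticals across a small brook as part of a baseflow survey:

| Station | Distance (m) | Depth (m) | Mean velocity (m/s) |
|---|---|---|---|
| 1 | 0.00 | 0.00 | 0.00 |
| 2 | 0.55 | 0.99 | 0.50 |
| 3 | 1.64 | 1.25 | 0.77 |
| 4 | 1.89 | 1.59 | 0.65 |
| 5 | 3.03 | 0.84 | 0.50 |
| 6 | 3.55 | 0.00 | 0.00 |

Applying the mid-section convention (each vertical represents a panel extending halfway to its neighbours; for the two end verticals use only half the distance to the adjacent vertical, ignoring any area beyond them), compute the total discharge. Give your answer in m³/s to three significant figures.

w_2 = (1.64 − 0.00)/2 = 0.82 m; q_2 = 0.50 × 0.99 × 0.82 = 0.4059 m³/s
w_3 = (1.89 − 0.55)/2 = 0.67 m; q_3 = 0.77 × 1.25 × 0.67 = 0.6449 m³/s
w_4 = (3.03 − 1.64)/2 = 0.695 m; q_4 = 0.65 × 1.59 × 0.695 = 0.7183 m³/s
w_5 = (3.55 − 1.89)/2 = 0.83 m; q_5 = 0.50 × 0.84 × 0.83 = 0.3486 m³/s
Stations 1, 6 contribute zero (depth or velocity is 0).
Q = Σ qᵢ = 2.118 m³/s

2.12 m³/s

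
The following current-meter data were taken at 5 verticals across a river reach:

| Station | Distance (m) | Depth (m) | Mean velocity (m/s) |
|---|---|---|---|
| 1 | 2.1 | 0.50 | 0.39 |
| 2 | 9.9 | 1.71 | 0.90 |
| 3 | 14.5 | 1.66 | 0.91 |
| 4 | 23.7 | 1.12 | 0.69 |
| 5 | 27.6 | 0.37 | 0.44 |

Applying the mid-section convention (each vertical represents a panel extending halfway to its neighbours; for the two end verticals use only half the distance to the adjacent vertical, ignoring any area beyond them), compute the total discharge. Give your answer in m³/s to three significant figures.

w_1 = (9.9 − 2.1)/2 = 3.9 m; q_1 = 0.39 × 0.50 × 3.9 = 0.7605 m³/s
w_2 = (14.5 − 2.1)/2 = 6.2 m; q_2 = 0.90 × 1.71 × 6.2 = 9.542 m³/s
w_3 = (23.7 − 9.9)/2 = 6.9 m; q_3 = 0.91 × 1.66 × 6.9 = 10.42 m³/s
w_4 = (27.6 − 14.5)/2 = 6.55 m; q_4 = 0.69 × 1.12 × 6.55 = 5.062 m³/s
w_5 = (27.6 − 23.7)/2 = 1.95 m; q_5 = 0.44 × 0.37 × 1.95 = 0.3175 m³/s
Q = Σ qᵢ = 26.10 m³/s

26.1 m³/s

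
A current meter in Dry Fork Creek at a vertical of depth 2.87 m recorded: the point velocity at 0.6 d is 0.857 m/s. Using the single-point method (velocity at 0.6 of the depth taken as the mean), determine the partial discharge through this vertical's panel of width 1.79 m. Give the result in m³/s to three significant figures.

v̄ = v₀.₆ = 0.857 m/s
q = v̄ × d × w = 0.8570 × 2.87 × 1.79 = 4.403 m³/s

4.40 m³/s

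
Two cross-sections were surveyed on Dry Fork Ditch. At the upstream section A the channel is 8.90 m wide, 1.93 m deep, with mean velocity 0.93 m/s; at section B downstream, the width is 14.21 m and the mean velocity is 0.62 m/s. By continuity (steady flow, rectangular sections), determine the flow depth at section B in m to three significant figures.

1.81 m

Q = A₁V₁ = (8.90×1.93) × 0.93 = 15.97 m³/s
d₂ = Q/(b₂ V₂) = 15.97/(14.21×0.62) = 1.813 m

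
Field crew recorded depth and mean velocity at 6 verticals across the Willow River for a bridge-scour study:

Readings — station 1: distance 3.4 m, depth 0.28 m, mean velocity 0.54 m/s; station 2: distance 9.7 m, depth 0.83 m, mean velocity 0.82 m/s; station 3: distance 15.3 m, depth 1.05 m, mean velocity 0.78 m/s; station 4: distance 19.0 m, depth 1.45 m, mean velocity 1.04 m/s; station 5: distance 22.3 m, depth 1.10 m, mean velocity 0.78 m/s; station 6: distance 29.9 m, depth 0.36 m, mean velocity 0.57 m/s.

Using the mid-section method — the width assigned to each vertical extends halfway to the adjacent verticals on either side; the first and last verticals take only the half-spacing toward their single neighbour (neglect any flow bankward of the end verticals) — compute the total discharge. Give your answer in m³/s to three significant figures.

19.1 m³/s

w_1 = (9.7 − 3.4)/2 = 3.15 m; q_1 = 0.54 × 0.28 × 3.15 = 0.4763 m³/s
w_2 = (15.3 − 3.4)/2 = 5.95 m; q_2 = 0.82 × 0.83 × 5.95 = 4.050 m³/s
w_3 = (19.0 − 9.7)/2 = 4.65 m; q_3 = 0.78 × 1.05 × 4.65 = 3.808 m³/s
w_4 = (22.3 − 15.3)/2 = 3.5 m; q_4 = 1.04 × 1.45 × 3.5 = 5.278 m³/s
w_5 = (29.9 − 19.0)/2 = 5.45 m; q_5 = 0.78 × 1.10 × 5.45 = 4.676 m³/s
w_6 = (29.9 − 22.3)/2 = 3.8 m; q_6 = 0.57 × 0.36 × 3.8 = 0.7798 m³/s
Q = Σ qᵢ = 19.07 m³/s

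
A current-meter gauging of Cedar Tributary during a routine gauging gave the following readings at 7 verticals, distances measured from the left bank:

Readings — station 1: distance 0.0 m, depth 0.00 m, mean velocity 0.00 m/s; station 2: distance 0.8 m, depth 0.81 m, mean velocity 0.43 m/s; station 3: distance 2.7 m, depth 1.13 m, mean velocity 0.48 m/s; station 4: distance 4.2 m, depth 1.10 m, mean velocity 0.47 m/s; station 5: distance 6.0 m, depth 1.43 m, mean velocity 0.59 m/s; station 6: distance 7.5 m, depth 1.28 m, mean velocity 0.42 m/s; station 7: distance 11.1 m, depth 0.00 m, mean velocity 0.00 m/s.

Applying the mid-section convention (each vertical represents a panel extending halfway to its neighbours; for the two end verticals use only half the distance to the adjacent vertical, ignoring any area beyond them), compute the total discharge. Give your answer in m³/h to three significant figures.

w_2 = (2.7 − 0.0)/2 = 1.35 m; q_2 = 0.43 × 0.81 × 1.35 = 0.4702 m³/s
w_3 = (4.2 − 0.8)/2 = 1.7 m; q_3 = 0.48 × 1.13 × 1.7 = 0.9221 m³/s
w_4 = (6.0 − 2.7)/2 = 1.65 m; q_4 = 0.47 × 1.10 × 1.65 = 0.8531 m³/s
w_5 = (7.5 − 4.2)/2 = 1.65 m; q_5 = 0.59 × 1.43 × 1.65 = 1.392 m³/s
w_6 = (11.1 − 6.0)/2 = 2.55 m; q_6 = 0.42 × 1.28 × 2.55 = 1.371 m³/s
Stations 1, 7 contribute zero (depth or velocity is 0).
Q = Σ qᵢ = 5.008 m³/s
= 5.008 × 3600 = 18030 m³/h

18000 m³/h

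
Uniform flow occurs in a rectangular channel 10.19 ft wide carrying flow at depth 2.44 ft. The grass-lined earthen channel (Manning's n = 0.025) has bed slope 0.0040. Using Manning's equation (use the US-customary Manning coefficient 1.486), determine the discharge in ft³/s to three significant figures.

131 ft³/s

A = b·y = 10.19 × 2.44 = 24.86 ft²
P = b + 2y = 10.19 + 2×2.44 = 15.07 ft
R = A/P = 24.86/15.07 = 1.650 ft
Q = (1.486/n)·A·R^(2/3)·S^(1/2) = (1.486/0.025) × 24.86 × 1.650^(2/3) × 0.0040^(1/2) = 130.5 ft³/s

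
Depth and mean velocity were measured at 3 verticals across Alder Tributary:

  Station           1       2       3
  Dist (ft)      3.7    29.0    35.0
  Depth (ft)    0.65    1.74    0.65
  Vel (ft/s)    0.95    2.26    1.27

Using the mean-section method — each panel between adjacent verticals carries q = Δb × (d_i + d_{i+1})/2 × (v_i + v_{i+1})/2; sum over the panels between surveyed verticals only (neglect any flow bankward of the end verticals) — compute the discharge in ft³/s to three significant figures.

61.2 ft³/s

Panel 1-2: Δb = 25.3 ft, d̄ = (0.65+1.74)/2 = 1.195, v̄ = (0.95+2.26)/2 = 1.605 → q = 25.3×1.195×1.605 = 48.52 ft³/s
Panel 2-3: Δb = 6 ft, d̄ = (1.74+0.65)/2 = 1.195, v̄ = (2.26+1.27)/2 = 1.765 → q = 6×1.195×1.765 = 12.66 ft³/s
Q = Σ q = 61.18 ft³/s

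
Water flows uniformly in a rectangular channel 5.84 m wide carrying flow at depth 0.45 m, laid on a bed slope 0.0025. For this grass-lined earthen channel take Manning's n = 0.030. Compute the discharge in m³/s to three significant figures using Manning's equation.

A = b·y = 5.84 × 0.45 = 2.628 m²
P = b + 2y = 5.84 + 2×0.45 = 6.740 m
R = A/P = 2.628/6.740 = 0.3899 m
Q = (1/n)·A·R^(2/3)·S^(1/2) = (1/0.030) × 2.628 × 0.3899^(2/3) × 0.0025^(1/2) = 2.338 m³/s

2.34 m³/s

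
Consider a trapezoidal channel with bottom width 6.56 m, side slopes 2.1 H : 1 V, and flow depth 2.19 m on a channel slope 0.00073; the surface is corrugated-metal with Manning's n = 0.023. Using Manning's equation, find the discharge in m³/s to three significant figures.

A = (b + z·y)·y = (6.56 + 2.1×2.19)×2.19 = 24.44 m²
P = b + 2y√(1+z²) = 6.56 + 2×2.19×√(1+2.1²) = 16.75 m
R = A/P = 24.44/16.75 = 1.459 m
Q = (1/n)·A·R^(2/3)·S^(1/2) = (1/0.023) × 24.44 × 1.459^(2/3) × 0.00073^(1/2) = 36.93 m³/s

36.9 m³/s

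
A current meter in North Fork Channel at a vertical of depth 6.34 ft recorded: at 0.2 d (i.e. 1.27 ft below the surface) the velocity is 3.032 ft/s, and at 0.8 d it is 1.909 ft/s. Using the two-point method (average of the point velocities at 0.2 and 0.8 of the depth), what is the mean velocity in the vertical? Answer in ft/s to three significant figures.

v̄ = (3.032 + 1.909) / 2 = 2.471 ft/s

2.47 ft/s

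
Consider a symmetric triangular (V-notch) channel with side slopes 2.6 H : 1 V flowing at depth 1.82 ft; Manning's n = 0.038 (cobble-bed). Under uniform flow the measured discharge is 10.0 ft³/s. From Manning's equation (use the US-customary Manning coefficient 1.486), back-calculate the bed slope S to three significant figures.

0.00110

A = z·y² = 2.6×1.82² = 8.612 ft²
P = 2y√(1+z²) = 2×1.82×√(1+2.6²) = 10.14 ft
R = A/P = 8.612/10.14 = 0.8493 ft
S = (Q·n / (1.486·A·R^(2/3)))² = (10.0×0.038 / (1.486×8.612×0.8969))² = 0.001096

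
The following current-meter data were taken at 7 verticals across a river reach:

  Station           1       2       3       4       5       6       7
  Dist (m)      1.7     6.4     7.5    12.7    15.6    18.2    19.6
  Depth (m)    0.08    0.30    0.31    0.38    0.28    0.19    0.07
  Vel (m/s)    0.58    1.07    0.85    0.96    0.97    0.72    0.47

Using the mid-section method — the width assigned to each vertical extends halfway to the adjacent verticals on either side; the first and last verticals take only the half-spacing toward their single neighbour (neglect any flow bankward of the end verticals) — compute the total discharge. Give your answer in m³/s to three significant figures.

w_1 = (6.4 − 1.7)/2 = 2.35 m; q_1 = 0.58 × 0.08 × 2.35 = 0.1090 m³/s
w_2 = (7.5 − 1.7)/2 = 2.9 m; q_2 = 1.07 × 0.30 × 2.9 = 0.9309 m³/s
w_3 = (12.7 − 6.4)/2 = 3.15 m; q_3 = 0.85 × 0.31 × 3.15 = 0.8300 m³/s
w_4 = (15.6 − 7.5)/2 = 4.05 m; q_4 = 0.96 × 0.38 × 4.05 = 1.477 m³/s
w_5 = (18.2 − 12.7)/2 = 2.75 m; q_5 = 0.97 × 0.28 × 2.75 = 0.7469 m³/s
w_6 = (19.6 − 15.6)/2 = 2 m; q_6 = 0.72 × 0.19 × 2 = 0.2736 m³/s
w_7 = (19.6 − 18.2)/2 = 0.7 m; q_7 = 0.47 × 0.07 × 0.7 = 0.02303 m³/s
Q = Σ qᵢ = 4.391 m³/s

4.39 m³/s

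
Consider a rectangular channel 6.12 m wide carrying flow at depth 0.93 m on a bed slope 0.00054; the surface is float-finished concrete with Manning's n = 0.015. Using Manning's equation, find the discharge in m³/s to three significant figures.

A = b·y = 6.12 × 0.93 = 5.692 m²
P = b + 2y = 6.12 + 2×0.93 = 7.980 m
R = A/P = 5.692/7.980 = 0.7132 m
Q = (1/n)·A·R^(2/3)·S^(1/2) = (1/0.015) × 5.692 × 0.7132^(2/3) × 0.00054^(1/2) = 7.039 m³/s

7.04 m³/s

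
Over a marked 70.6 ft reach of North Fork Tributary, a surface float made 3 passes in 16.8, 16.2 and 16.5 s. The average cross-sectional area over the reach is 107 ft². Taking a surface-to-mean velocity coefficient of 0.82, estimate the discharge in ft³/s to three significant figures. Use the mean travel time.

375 ft³/s

t̄ = (16.8 + 16.2 + 16.5) / 3 = 16.5 s
v_surface = L / t̄ = 70.6 / 16.5 = 4.279 ft/s
v_mean = 0.82 × 4.279 = 3.509 ft/s
Q = A × v_mean = 107 × 3.509 = 375.4 ft³/s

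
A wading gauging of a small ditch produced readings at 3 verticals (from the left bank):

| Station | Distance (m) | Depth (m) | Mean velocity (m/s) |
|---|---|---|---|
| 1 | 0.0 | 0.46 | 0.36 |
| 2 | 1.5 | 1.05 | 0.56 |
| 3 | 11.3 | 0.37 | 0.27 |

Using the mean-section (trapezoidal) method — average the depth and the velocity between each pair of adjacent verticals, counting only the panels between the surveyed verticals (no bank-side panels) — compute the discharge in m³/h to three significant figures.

Panel 1-2: Δb = 1.5 m, d̄ = (0.46+1.05)/2 = 0.755, v̄ = (0.36+0.56)/2 = 0.46 → q = 1.5×0.755×0.46 = 0.5210 m³/s
Panel 2-3: Δb = 9.8 m, d̄ = (1.05+0.37)/2 = 0.71, v̄ = (0.56+0.27)/2 = 0.415 → q = 9.8×0.71×0.415 = 2.888 m³/s
Q = Σ q = 3.409 m³/s
= 3.409 × 3600 = 12270 m³/h

12300 m³/h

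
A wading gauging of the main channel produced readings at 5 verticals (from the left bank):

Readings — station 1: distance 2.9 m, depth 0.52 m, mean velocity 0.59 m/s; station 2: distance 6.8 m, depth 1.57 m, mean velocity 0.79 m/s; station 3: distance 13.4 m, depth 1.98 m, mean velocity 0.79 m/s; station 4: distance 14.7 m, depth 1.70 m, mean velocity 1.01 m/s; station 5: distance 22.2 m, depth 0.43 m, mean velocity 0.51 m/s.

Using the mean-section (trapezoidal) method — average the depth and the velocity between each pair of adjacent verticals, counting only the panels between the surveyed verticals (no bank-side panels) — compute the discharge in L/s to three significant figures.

20300 L/s

Panel 1-2: Δb = 3.9 m, d̄ = (0.52+1.57)/2 = 1.045, v̄ = (0.59+0.79)/2 = 0.69 → q = 3.9×1.045×0.69 = 2.812 m³/s
Panel 2-3: Δb = 6.6 m, d̄ = (1.57+1.98)/2 = 1.775, v̄ = (0.79+0.79)/2 = 0.79 → q = 6.6×1.775×0.79 = 9.255 m³/s
Panel 3-4: Δb = 1.3 m, d̄ = (1.98+1.70)/2 = 1.84, v̄ = (0.79+1.01)/2 = 0.9 → q = 1.3×1.84×0.9 = 2.153 m³/s
Panel 4-5: Δb = 7.5 m, d̄ = (1.70+0.43)/2 = 1.065, v̄ = (1.01+0.51)/2 = 0.76 → q = 7.5×1.065×0.76 = 6.071 m³/s
Q = Σ q = 20.29 m³/s
= 20.29 × 1000 = 20290 L/s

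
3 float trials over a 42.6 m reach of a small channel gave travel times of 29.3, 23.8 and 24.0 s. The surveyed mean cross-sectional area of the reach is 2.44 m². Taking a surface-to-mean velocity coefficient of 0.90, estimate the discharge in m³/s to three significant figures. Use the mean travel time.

3.64 m³/s

t̄ = (29.3 + 23.8 + 24.0) / 3 = 25.7 s
v_surface = L / t̄ = 42.6 / 25.7 = 1.658 m/s
v_mean = 0.90 × 1.658 = 1.492 m/s
Q = A × v_mean = 2.44 × 1.492 = 3.640 m³/s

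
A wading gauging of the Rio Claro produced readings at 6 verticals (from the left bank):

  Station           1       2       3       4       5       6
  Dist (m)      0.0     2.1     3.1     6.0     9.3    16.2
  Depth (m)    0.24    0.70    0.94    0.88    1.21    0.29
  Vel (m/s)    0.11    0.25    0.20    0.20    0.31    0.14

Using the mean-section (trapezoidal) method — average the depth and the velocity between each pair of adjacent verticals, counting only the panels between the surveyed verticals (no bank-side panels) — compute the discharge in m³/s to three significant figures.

2.93 m³/s

Panel 1-2: Δb = 2.1 m, d̄ = (0.24+0.70)/2 = 0.47, v̄ = (0.11+0.25)/2 = 0.18 → q = 2.1×0.47×0.18 = 0.1777 m³/s
Panel 2-3: Δb = 1 m, d̄ = (0.70+0.94)/2 = 0.82, v̄ = (0.25+0.20)/2 = 0.225 → q = 1×0.82×0.225 = 0.1845 m³/s
Panel 3-4: Δb = 2.9 m, d̄ = (0.94+0.88)/2 = 0.91, v̄ = (0.20+0.20)/2 = 0.2 → q = 2.9×0.91×0.2 = 0.5278 m³/s
Panel 4-5: Δb = 3.3 m, d̄ = (0.88+1.21)/2 = 1.045, v̄ = (0.20+0.31)/2 = 0.255 → q = 3.3×1.045×0.255 = 0.8794 m³/s
Panel 5-6: Δb = 6.9 m, d̄ = (1.21+0.29)/2 = 0.75, v̄ = (0.31+0.14)/2 = 0.225 → q = 6.9×0.75×0.225 = 1.164 m³/s
Q = Σ q = 2.934 m³/s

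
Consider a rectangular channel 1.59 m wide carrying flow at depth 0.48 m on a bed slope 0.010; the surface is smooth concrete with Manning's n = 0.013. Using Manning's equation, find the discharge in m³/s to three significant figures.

2.63 m³/s

A = b·y = 1.59 × 0.48 = 0.7632 m²
P = b + 2y = 1.59 + 2×0.48 = 2.550 m
R = A/P = 0.7632/2.550 = 0.2993 m
Q = (1/n)·A·R^(2/3)·S^(1/2) = (1/0.013) × 0.7632 × 0.2993^(2/3) × 0.010^(1/2) = 2.627 m³/s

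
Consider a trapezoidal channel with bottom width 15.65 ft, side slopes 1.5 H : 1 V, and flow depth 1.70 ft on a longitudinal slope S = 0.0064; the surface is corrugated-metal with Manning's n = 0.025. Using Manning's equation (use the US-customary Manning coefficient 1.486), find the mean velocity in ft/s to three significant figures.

A = (b + z·y)·y = (15.65 + 1.5×1.70)×1.70 = 30.94 ft²
P = b + 2y√(1+z²) = 15.65 + 2×1.70×√(1+1.5²) = 21.78 ft
R = A/P = 30.94/21.78 = 1.421 ft
Q = (1.486/n)·A·R^(2/3)·S^(1/2) = (1.486/0.025) × 30.94 × 1.421^(2/3) × 0.0064^(1/2) = 185.9 ft³/s
V = Q/A = 185.9/30.94 = 6.009 ft/s

6.01 ft/s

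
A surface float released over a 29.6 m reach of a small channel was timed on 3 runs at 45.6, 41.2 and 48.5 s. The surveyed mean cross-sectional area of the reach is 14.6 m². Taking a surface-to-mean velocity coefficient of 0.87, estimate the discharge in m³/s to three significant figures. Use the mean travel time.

8.34 m³/s

t̄ = (45.6 + 41.2 + 48.5) / 3 = 45.1 s
v_surface = L / t̄ = 29.6 / 45.1 = 0.6563 m/s
v_mean = 0.87 × 0.6563 = 0.5710 m/s
Q = A × v_mean = 14.6 × 0.5710 = 8.337 m³/s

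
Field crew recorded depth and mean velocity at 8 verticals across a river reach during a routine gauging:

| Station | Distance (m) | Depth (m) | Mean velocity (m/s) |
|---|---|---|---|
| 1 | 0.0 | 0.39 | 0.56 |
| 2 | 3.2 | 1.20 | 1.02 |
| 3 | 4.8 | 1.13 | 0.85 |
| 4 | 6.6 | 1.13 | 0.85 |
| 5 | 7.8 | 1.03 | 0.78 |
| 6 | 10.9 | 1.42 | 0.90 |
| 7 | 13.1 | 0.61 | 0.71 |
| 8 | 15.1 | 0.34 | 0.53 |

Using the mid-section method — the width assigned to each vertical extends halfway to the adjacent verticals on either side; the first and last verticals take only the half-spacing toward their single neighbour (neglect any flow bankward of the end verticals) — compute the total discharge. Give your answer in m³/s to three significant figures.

12.6 m³/s

w_1 = (3.2 − 0.0)/2 = 1.6 m; q_1 = 0.56 × 0.39 × 1.6 = 0.3494 m³/s
w_2 = (4.8 − 0.0)/2 = 2.4 m; q_2 = 1.02 × 1.20 × 2.4 = 2.938 m³/s
w_3 = (6.6 − 3.2)/2 = 1.7 m; q_3 = 0.85 × 1.13 × 1.7 = 1.633 m³/s
w_4 = (7.8 − 4.8)/2 = 1.5 m; q_4 = 0.85 × 1.13 × 1.5 = 1.441 m³/s
w_5 = (10.9 − 6.6)/2 = 2.15 m; q_5 = 0.78 × 1.03 × 2.15 = 1.727 m³/s
w_6 = (13.1 − 7.8)/2 = 2.65 m; q_6 = 0.90 × 1.42 × 2.65 = 3.387 m³/s
w_7 = (15.1 − 10.9)/2 = 2.1 m; q_7 = 0.71 × 0.61 × 2.1 = 0.9095 m³/s
w_8 = (15.1 − 13.1)/2 = 1 m; q_8 = 0.53 × 0.34 × 1 = 0.1802 m³/s
Q = Σ qᵢ = 12.56 m³/s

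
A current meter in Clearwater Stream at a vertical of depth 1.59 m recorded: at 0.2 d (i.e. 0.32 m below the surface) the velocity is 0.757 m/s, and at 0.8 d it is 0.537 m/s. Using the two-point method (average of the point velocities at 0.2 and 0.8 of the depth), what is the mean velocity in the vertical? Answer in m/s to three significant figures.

v̄ = (0.757 + 0.537) / 2 = 0.6470 m/s

0.647 m/s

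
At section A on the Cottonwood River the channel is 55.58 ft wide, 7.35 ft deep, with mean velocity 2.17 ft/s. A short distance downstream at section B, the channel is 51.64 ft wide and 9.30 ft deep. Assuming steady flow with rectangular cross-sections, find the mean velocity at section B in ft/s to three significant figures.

1.85 ft/s

Q = A₁V₁ = (55.58×7.35) × 2.17 = 886.5 ft³/s
A₂ = 51.64 × 9.30 = 480.3 ft²
V₂ = Q/A₂ = 886.5/480.3 = 1.846 ft/s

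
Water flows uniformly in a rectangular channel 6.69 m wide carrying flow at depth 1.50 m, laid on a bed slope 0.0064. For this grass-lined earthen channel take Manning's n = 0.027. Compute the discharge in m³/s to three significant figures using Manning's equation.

30.4 m³/s

A = b·y = 6.69 × 1.50 = 10.04 m²
P = b + 2y = 6.69 + 2×1.50 = 9.690 m
R = A/P = 10.04/9.690 = 1.036 m
Q = (1/n)·A·R^(2/3)·S^(1/2) = (1/0.027) × 10.04 × 1.036^(2/3) × 0.0064^(1/2) = 30.43 m³/s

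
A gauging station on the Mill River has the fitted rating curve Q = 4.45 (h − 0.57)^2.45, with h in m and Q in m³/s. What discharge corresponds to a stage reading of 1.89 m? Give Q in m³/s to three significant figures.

Q = 4.45 × (1.89 − 0.57)^2.45 = 4.45 × 1.32^2.45 = 8.785 m³/s

8.79 m³/s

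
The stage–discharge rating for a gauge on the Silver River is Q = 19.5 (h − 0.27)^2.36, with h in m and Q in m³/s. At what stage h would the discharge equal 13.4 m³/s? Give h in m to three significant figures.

h − h₀ = (Q/C)^(1/b) = (13.4/19.5)^(1/2.36) = 0.8530 m
h = 0.27 + 0.8530 = 1.123 m

1.12 m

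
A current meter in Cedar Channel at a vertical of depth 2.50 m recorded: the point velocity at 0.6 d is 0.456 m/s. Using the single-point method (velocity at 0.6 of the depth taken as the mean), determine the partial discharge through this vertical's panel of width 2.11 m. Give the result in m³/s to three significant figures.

v̄ = v₀.₆ = 0.456 m/s
q = v̄ × d × w = 0.4560 × 2.50 × 2.11 = 2.405 m³/s

2.41 m³/s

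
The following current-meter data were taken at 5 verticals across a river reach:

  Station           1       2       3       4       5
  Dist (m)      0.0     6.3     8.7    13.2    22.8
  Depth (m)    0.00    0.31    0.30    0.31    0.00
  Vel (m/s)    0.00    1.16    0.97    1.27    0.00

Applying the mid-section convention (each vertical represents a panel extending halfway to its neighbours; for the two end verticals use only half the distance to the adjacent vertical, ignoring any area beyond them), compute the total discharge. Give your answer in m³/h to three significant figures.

w_2 = (8.7 − 0.0)/2 = 4.35 m; q_2 = 1.16 × 0.31 × 4.35 = 1.564 m³/s
w_3 = (13.2 − 6.3)/2 = 3.45 m; q_3 = 0.97 × 0.30 × 3.45 = 1.004 m³/s
w_4 = (22.8 − 8.7)/2 = 7.05 m; q_4 = 1.27 × 0.31 × 7.05 = 2.776 m³/s
Stations 1, 5 contribute zero (depth or velocity is 0).
Q = Σ qᵢ = 5.344 m³/s
= 5.344 × 3600 = 19240 m³/h

19200 m³/h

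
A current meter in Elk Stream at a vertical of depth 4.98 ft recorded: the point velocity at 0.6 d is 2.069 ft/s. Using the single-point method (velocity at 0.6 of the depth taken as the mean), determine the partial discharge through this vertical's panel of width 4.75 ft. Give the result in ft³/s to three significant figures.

v̄ = v₀.₆ = 2.069 ft/s
q = v̄ × d × w = 2.069 × 4.98 × 4.75 = 48.94 ft³/s

48.9 ft³/s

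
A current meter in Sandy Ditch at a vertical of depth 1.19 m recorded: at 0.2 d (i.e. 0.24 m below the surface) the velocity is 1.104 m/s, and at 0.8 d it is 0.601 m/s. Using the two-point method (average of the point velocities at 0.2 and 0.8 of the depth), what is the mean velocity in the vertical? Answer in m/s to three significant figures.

v̄ = (1.104 + 0.601) / 2 = 0.8525 m/s

0.853 m/s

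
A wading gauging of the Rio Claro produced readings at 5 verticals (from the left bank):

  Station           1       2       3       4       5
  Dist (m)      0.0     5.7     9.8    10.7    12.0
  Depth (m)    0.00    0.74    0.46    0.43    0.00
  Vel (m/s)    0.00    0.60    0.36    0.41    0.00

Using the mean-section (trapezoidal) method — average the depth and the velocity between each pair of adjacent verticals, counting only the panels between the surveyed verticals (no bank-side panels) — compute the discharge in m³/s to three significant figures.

2.02 m³/s

Panel 1-2: Δb = 5.7 m, d̄ = (0.00+0.74)/2 = 0.37, v̄ = (0.00+0.60)/2 = 0.3 → q = 5.7×0.37×0.3 = 0.6327 m³/s
Panel 2-3: Δb = 4.1 m, d̄ = (0.74+0.46)/2 = 0.6, v̄ = (0.60+0.36)/2 = 0.48 → q = 4.1×0.6×0.48 = 1.181 m³/s
Panel 3-4: Δb = 0.9 m, d̄ = (0.46+0.43)/2 = 0.445, v̄ = (0.36+0.41)/2 = 0.385 → q = 0.9×0.445×0.385 = 0.1542 m³/s
Panel 4-5: Δb = 1.3 m, d̄ = (0.43+0.00)/2 = 0.215, v̄ = (0.41+0.00)/2 = 0.205 → q = 1.3×0.215×0.205 = 0.05730 m³/s
Q = Σ q = 2.025 m³/s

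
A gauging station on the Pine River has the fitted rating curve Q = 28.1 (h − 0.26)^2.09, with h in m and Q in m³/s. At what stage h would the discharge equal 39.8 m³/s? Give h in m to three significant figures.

1.44 m

h − h₀ = (Q/C)^(1/b) = (39.8/28.1)^(1/2.09) = 1.181 m
h = 0.26 + 1.181 = 1.441 m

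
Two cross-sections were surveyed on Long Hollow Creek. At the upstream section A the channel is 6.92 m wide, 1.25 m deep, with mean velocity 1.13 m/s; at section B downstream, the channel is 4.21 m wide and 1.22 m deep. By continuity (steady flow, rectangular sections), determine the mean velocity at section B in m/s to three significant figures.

Q = A₁V₁ = (6.92×1.25) × 1.13 = 9.775 m³/s
A₂ = 4.21 × 1.22 = 5.136 m²
V₂ = Q/A₂ = 9.775/5.136 = 1.903 m/s

1.90 m/s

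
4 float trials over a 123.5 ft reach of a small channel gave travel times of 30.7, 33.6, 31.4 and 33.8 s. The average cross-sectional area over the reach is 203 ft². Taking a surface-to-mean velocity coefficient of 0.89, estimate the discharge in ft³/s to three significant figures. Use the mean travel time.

t̄ = (30.7 + 33.6 + 31.4 + 33.8) / 4 = 32.375 s
v_surface = L / t̄ = 123.5 / 32.375 = 3.815 ft/s
v_mean = 0.89 × 3.815 = 3.395 ft/s
Q = A × v_mean = 203 × 3.395 = 689.2 ft³/s

689 ft³/s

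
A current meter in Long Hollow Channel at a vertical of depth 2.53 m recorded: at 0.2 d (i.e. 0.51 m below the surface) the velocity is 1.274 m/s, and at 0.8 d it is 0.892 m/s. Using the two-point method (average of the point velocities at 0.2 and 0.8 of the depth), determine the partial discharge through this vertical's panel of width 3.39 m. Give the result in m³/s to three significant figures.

v̄ = (1.274 + 0.892) / 2 = 1.083 m/s
q = v̄ × d × w = 1.083 × 2.53 × 3.39 = 9.289 m³/s

9.29 m³/s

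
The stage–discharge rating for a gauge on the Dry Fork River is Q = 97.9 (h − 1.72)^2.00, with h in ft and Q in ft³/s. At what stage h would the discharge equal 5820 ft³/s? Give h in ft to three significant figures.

h − h₀ = (Q/C)^(1/b) = (5820/97.9)^(1/2.00) = 7.710 ft
h = 1.72 + 7.710 = 9.430 ft

9.43 ft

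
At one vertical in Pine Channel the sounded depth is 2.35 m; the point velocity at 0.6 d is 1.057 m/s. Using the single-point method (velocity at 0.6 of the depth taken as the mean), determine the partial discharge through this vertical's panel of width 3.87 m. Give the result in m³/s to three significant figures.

9.61 m³/s

v̄ = v₀.₆ = 1.057 m/s
q = v̄ × d × w = 1.057 × 2.35 × 3.87 = 9.613 m³/s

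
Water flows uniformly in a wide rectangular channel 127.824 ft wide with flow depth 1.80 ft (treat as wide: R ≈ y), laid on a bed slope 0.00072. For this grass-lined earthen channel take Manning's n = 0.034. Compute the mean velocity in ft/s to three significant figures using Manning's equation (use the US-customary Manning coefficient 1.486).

1.74 ft/s

A = b·y = 127.824 × 1.80 = 230.1 ft²
Wide channel: R ≈ y = 1.80 ft
Q = (1.486/n)·A·R^(2/3)·S^(1/2) = (1.486/0.034) × 230.1 × 1.800^(2/3) × 0.00072^(1/2) = 399.3 ft³/s
V = Q/A = 399.3/230.1 = 1.735 ft/s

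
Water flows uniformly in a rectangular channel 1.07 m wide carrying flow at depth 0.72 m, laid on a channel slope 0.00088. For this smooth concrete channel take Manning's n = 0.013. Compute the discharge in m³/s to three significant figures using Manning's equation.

A = b·y = 1.07 × 0.72 = 0.7704 m²
P = b + 2y = 1.07 + 2×0.72 = 2.510 m
R = A/P = 0.7704/2.510 = 0.3069 m
Q = (1/n)·A·R^(2/3)·S^(1/2) = (1/0.013) × 0.7704 × 0.3069^(2/3) × 0.00088^(1/2) = 0.7999 m³/s

0.800 m³/s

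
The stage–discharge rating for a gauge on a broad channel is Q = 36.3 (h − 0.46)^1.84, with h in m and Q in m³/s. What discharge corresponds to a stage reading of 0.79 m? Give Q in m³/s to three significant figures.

4.72 m³/s

Q = 36.3 × (0.79 − 0.46)^1.84 = 36.3 × 0.33^1.84 = 4.720 m³/s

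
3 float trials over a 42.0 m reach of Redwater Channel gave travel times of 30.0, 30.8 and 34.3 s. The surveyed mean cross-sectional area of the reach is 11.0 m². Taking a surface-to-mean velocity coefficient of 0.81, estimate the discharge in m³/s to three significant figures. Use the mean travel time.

t̄ = (30.0 + 30.8 + 34.3) / 3 = 31.7 s
v_surface = L / t̄ = 42.0 / 31.7 = 1.325 m/s
v_mean = 0.81 × 1.325 = 1.073 m/s
Q = A × v_mean = 11.0 × 1.073 = 11.81 m³/s

11.8 m³/s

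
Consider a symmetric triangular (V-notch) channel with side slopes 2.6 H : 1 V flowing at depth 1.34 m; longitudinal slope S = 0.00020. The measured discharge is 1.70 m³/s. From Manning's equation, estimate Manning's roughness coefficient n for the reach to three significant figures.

A = z·y² = 2.6×1.34² = 4.669 m²
P = 2y√(1+z²) = 2×1.34×√(1+2.6²) = 7.466 m
R = A/P = 4.669/7.466 = 0.6253 m
n = (1/Q)·A·R^(2/3)·S^(1/2) = (1/1.70) × 4.669 × 0.7313 × 0.01414 = 0.02840

0.0284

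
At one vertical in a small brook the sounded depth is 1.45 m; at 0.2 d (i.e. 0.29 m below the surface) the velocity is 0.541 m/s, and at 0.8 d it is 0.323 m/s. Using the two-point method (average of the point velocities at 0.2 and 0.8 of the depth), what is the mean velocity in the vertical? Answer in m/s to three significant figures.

v̄ = (0.541 + 0.323) / 2 = 0.4320 m/s

0.432 m/s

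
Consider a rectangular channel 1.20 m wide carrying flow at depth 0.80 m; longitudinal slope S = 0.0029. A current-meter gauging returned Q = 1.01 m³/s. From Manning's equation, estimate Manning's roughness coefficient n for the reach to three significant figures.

0.0251

A = b·y = 1.20 × 0.80 = 0.9600 m²
P = b + 2y = 1.20 + 2×0.80 = 2.800 m
R = A/P = 0.9600/2.800 = 0.3429 m
n = (1/Q)·A·R^(2/3)·S^(1/2) = (1/1.01) × 0.9600 × 0.4899 × 0.05385 = 0.02507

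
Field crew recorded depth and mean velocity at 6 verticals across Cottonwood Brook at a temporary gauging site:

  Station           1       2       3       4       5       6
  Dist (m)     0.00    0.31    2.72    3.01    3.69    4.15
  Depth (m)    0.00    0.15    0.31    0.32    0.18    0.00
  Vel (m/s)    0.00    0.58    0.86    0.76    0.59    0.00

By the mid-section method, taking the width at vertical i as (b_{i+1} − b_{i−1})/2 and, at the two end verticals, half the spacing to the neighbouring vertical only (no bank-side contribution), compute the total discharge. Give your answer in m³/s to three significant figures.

0.657 m³/s

w_2 = (2.72 − 0.00)/2 = 1.36 m; q_2 = 0.58 × 0.15 × 1.36 = 0.1183 m³/s
w_3 = (3.01 − 0.31)/2 = 1.35 m; q_3 = 0.86 × 0.31 × 1.35 = 0.3599 m³/s
w_4 = (3.69 − 2.72)/2 = 0.485 m; q_4 = 0.76 × 0.32 × 0.485 = 0.1180 m³/s
w_5 = (4.15 − 3.01)/2 = 0.57 m; q_5 = 0.59 × 0.18 × 0.57 = 0.06053 m³/s
Stations 1, 6 contribute zero (depth or velocity is 0).
Q = Σ qᵢ = 0.6567 m³/s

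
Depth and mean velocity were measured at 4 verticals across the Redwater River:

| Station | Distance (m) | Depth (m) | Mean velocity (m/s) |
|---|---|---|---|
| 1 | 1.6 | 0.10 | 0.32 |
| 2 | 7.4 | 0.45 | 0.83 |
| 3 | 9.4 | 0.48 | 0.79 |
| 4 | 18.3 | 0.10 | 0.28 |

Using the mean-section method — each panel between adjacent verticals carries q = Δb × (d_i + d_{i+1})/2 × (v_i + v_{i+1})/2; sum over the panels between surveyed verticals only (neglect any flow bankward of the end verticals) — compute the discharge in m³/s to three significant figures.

Panel 1-2: Δb = 5.8 m, d̄ = (0.10+0.45)/2 = 0.275, v̄ = (0.32+0.83)/2 = 0.575 → q = 5.8×0.275×0.575 = 0.9171 m³/s
Panel 2-3: Δb = 2 m, d̄ = (0.45+0.48)/2 = 0.465, v̄ = (0.83+0.79)/2 = 0.81 → q = 2×0.465×0.81 = 0.7533 m³/s
Panel 3-4: Δb = 8.9 m, d̄ = (0.48+0.10)/2 = 0.29, v̄ = (0.79+0.28)/2 = 0.535 → q = 8.9×0.29×0.535 = 1.381 m³/s
Q = Σ q = 3.051 m³/s

3.05 m³/s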